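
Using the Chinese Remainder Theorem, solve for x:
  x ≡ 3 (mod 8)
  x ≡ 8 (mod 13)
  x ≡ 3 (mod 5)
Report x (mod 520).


Moduli 8, 13, 5 are pairwise coprime; by CRT there is a unique solution modulo M = 8 · 13 · 5 = 520.
Solve pairwise, accumulating the modulus:
  Start with x ≡ 3 (mod 8).
  Combine with x ≡ 8 (mod 13): since gcd(8, 13) = 1, we get a unique residue mod 104.
    Write x = 3 + 8·t and substitute into x ≡ 8 (mod 13): 8·t ≡ 8 − 3 = 5 (mod 13).
    The inverse of 8 mod 13 is 5 (since 8·5 = 40 = 3·13 + 1), so t ≡ 5·5 = 25 ≡ 12 (mod 13).
    Then x = 3 + 8·12 = 99, valid modulo lcm(8, 13) = 104: x ≡ 99 (mod 104).
  Combine with x ≡ 3 (mod 5): since gcd(104, 5) = 1, we get a unique residue mod 520.
    Write x = 99 + 104·t and substitute into x ≡ 3 (mod 5): 104·t ≡ 3 − 99 = -96 (mod 5).
    Reduce coefficients mod 5: 4·t ≡ 4 (mod 5).
    The inverse of 4 mod 5 is 4 (since 4·4 = 16 = 3·5 + 1), so t ≡ 4·4 = 16 ≡ 1 (mod 5).
    Then x = 99 + 104·1 = 203, valid modulo lcm(104, 5) = 520: x ≡ 203 (mod 520).
Verify: 203 mod 8 = 3 ✓, 203 mod 13 = 8 ✓, 203 mod 5 = 3 ✓.

x ≡ 203 (mod 520).


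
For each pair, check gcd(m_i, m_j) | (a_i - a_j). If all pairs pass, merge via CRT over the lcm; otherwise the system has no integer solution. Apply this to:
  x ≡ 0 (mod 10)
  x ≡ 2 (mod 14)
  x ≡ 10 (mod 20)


Moduli 10, 14, 20 are not pairwise coprime, so CRT works modulo lcm(m_i) when all pairwise compatibility conditions hold.
Pairwise compatibility: gcd(m_i, m_j) must divide a_i - a_j for every pair.
Merge one congruence at a time:
  Start: x ≡ 0 (mod 10).
  Combine with x ≡ 2 (mod 14): gcd(10, 14) = 2; 2 - 0 = 2, which IS divisible by 2, so compatible.
    Write x = 0 + 10·t and substitute into x ≡ 2 (mod 14): 10·t ≡ 2 − 0 = 2 (mod 14).
    Divide the congruence (and modulus) by g = 2: 5·t ≡ 1 (mod 7).
    The inverse of 5 mod 7 is 3 (since 5·3 = 15 = 2·7 + 1), so t ≡ 3·1 = 3 ≡ 3 (mod 7).
    Then x = 0 + 10·3 = 30, valid modulo lcm(10, 14) = 70: x ≡ 30 (mod 70).
  Combine with x ≡ 10 (mod 20): gcd(70, 20) = 10; 10 - 30 = -20, which IS divisible by 10, so compatible.
    Write x = 30 + 70·t and substitute into x ≡ 10 (mod 20): 70·t ≡ 10 − 30 = -20 (mod 20).
    Divide the congruence (and modulus) by g = 10: 7·t ≡ -2 (mod 2).
    Reduce coefficients mod 2: 1·t ≡ 0 (mod 2).
    So t ≡ 0 (mod 2).
    Then x = 30 + 70·0 = 30, valid modulo lcm(70, 20) = 140: x ≡ 30 (mod 140).
Verify: 30 mod 10 = 0, 30 mod 14 = 2, 30 mod 20 = 10.

x ≡ 30 (mod 140).


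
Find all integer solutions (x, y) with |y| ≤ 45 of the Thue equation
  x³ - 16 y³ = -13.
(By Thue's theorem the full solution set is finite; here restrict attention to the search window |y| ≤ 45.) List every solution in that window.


The equation is x³ - 16y³ = -13. For fixed y, x³ = 16·y³ − 13, so a solution requires the RHS to be a perfect cube.
Strategy: iterate y from -45 to 45, compute RHS = 16·y³ − 13, and check whether it is a (positive or negative) perfect cube.
Check small values of y:
  y = 0: RHS = -13 is not a perfect cube.
  y = 1: RHS = 3 is not a perfect cube.
  y = -1: RHS = -29 is not a perfect cube.
  y = 2: RHS = 115 is not a perfect cube.
  y = -2: RHS = -141 is not a perfect cube.
  y = 3: RHS = 419 is not a perfect cube.
  y = -3: RHS = -445 is not a perfect cube.
Continuing the search up to |y| = 45 finds no solutions either.
No (x, y) in the scanned range satisfies the equation.

No integer solutions with |y| ≤ 45.


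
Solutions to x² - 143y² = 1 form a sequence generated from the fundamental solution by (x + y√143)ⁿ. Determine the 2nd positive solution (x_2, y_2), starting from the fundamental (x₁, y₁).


Step 1: Find the fundamental solution (x₁, y₁) of x² - 143y² = 1.
  Expand √143 as a continued fraction. a₀ = ⌊√143⌋ = 11; iterate m_{k+1} = d_k·a_k − m_k, d_{k+1} = (143 − m_{k+1}²)/d_k, a_{k+1} = ⌊(a₀ + m_{k+1})/d_{k+1}⌋ (starting m₀ = 0, d₀ = 1), with convergents p_k = a_k·p_{k-1} + p_{k-2}, q_k = a_k·q_{k-1} + q_{k-2} (p₋₁ = 1, q₋₁ = 0):
  k = 0: a₀ = 11; p₀/q₀ = 11/1; p₀² − 143·q₀² = 121 − 143 = -22.
  k = 1: m = 11, d = 22, a = ⌊(11 + 11)/22⌋ = 1; p/q = (1·11 + 1)/(1·1 + 0) = 12/1; p² − 143·q² = 144 − 143 = 1.
  The first convergent with p² − 143·q² = 1 gives the fundamental solution (x₁, y₁) = (12, 1).
Step 2: Apply the recurrence (x_{n+1}, y_{n+1}) = (x₁x_n + 143y₁y_n, x₁y_n + y₁x_n) repeatedly.
  From (x_1, y_1) = (12, 1): x_2 = 12·12 + 143·1·1 = 287; y_2 = 12·1 + 1·12 = 24.
Step 3: Verify x_2² - 143·y_2² = 82369 - 82368 = 1 (should be 1). ✓

(x_1, y_1) = (12, 1); (x_2, y_2) = (287, 24).


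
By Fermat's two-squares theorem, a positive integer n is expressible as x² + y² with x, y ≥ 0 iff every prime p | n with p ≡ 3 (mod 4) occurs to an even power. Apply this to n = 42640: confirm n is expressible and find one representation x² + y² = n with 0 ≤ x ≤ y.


Step 1: Factor n = 42640 = 2^4 · 5 · 13 · 41.
Step 2: Check the mod-4 condition on each prime factor: 2 = 2 (special); 5 ≡ 1 (mod 4), exponent 1; 13 ≡ 1 (mod 4), exponent 1; 41 ≡ 1 (mod 4), exponent 1.
All primes ≡ 3 (mod 4) appear to even exponent (or don't appear), so by the two-squares theorem n IS expressible as a sum of two squares.
Step 3: Build a representation. Group n = k² · m with k = 4 and m = 5 · 13 · 41 = 2665 (a product of primes ≡ 1 (mod 4)); a representation of m scales to one of n via (k·x)² + (k·y)² = k²(x² + y²). Each prime p ≡ 1 (mod 4) is itself a sum of two squares; find a² by testing p − a² for a perfect square:
  5: 5 − 1² = 4 = 2² ⇒ 5 = 1² + 2².
  13: 13 − 1² = 12, 13 − 2² = 9 = 3² ⇒ 13 = 2² + 3².
  41: 41 − 1² = 40, 41 − 2² = 37, 41 − 3² = 32, 41 − 4² = 25 = 5² ⇒ 41 = 4² + 5².
  Combine using the Brahmagupta–Fibonacci identity (a² + b²)(c² + d²) = (ac − bd)² + (ad + bc)² = (ac + bd)² + (ad − bc)²:
  5 · 13 = 65: from (1² + 2²)(2² + 3²), take (1·2 − 2·3, 1·3 + 2·2) = (2 − 6, 3 + 4) = (-4, 7); dropping signs (only squares matter) gives (4, 7); check 4² + 7² = 16 + 49 = 65 ✓.
  65 · 41 = 2665: from (4² + 7²)(4² + 5²), take (4·4 − 7·5, 4·5 + 7·4) = (16 − 35, 20 + 28) = (-19, 48); dropping signs (only squares matter) gives (19, 48); check 19² + 48² = 361 + 2304 = 2665 ✓.
  Scale by k = 4: (4·19, 4·48) = (76, 192).
Step 4: Order so x ≤ y and verify: 76² + 192² = 5776 + 36864 = 42640 = n. ✓

n = 42640 = 76² + 192² (one valid representation with x ≤ y).


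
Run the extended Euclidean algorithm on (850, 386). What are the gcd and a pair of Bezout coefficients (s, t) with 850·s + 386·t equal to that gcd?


Euclidean algorithm on (850, 386) — divide until remainder is 0:
  850 = 2 · 386 + 78
  386 = 4 · 78 + 74
  78 = 1 · 74 + 4
  74 = 18 · 4 + 2
  4 = 2 · 2 + 0
gcd(850, 386) = 2.
Track Bezout coefficients alongside the remainders: start with r₀ = 850 = a·1 + b·0 (s = 1, t = 0) and r₁ = 386 = a·0 + b·1 (s = 0, t = 1); each new remainder r_{k+1} = r_{k-1} − q_k·r_k inherits s_{k+1} = s_{k-1} − q_k·s_k, t_{k+1} = t_{k-1} − q_k·t_k, so r_k = a·s_k + b·t_k at every step:
  q = 2: r = 78, s = 1 − 2·0 = 1, t = 0 − 2·1 = -2  (check: 850·1 + 386·(-2) = 78)
  q = 4: r = 74, s = 0 − 4·1 = -4, t = 1 − 4·(-2) = 9  (check: 850·(-4) + 386·9 = 74)
  q = 1: r = 4, s = 1 − 1·(-4) = 5, t = -2 − 1·9 = -11  (check: 850·5 + 386·(-11) = 4)
  q = 18: r = 2, s = -4 − 18·5 = -94, t = 9 − 18·(-11) = 207  (check: 850·(-94) + 386·207 = 2)
The row with r = 2 (the gcd) gives the Bezout coefficients s = -94, t = 207.
Result: 850 · (-94) + 386 · (207) = 2.

gcd(850, 386) = 2; s = -94, t = 207 (check: 850·(-94) + 386·207 = 2).


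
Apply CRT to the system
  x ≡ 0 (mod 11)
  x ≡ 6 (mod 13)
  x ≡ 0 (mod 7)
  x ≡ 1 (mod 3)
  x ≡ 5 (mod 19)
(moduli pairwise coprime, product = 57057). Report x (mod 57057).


Product of moduli M = 11 · 13 · 7 · 3 · 19 = 57057.
Merge one congruence at a time:
  Start: x ≡ 0 (mod 11).
  Combine with x ≡ 6 (mod 13); new modulus lcm = 143.
    Write x = 0 + 11·t and substitute into x ≡ 6 (mod 13): 11·t ≡ 6 − 0 = 6 (mod 13).
    The inverse of 11 mod 13 is 6 (since 11·6 = 66 = 5·13 + 1), so t ≡ 6·6 = 36 ≡ 10 (mod 13).
    Then x = 0 + 11·10 = 110, valid modulo lcm(11, 13) = 143: x ≡ 110 (mod 143).
  Combine with x ≡ 0 (mod 7); new modulus lcm = 1001.
    Write x = 110 + 143·t and substitute into x ≡ 0 (mod 7): 143·t ≡ 0 − 110 = -110 (mod 7).
    Reduce coefficients mod 7: 3·t ≡ 2 (mod 7).
    The inverse of 3 mod 7 is 5 (since 3·5 = 15 = 2·7 + 1), so t ≡ 5·2 = 10 ≡ 3 (mod 7).
    Then x = 110 + 143·3 = 539, valid modulo lcm(143, 7) = 1001: x ≡ 539 (mod 1001).
  Combine with x ≡ 1 (mod 3); new modulus lcm = 3003.
    Write x = 539 + 1001·t and substitute into x ≡ 1 (mod 3): 1001·t ≡ 1 − 539 = -538 (mod 3).
    Reduce coefficients mod 3: 2·t ≡ 2 (mod 3).
    The inverse of 2 mod 3 is 2 (since 2·2 = 4 = 1·3 + 1), so t ≡ 2·2 = 4 ≡ 1 (mod 3).
    Then x = 539 + 1001·1 = 1540, valid modulo lcm(1001, 3) = 3003: x ≡ 1540 (mod 3003).
  Combine with x ≡ 5 (mod 19); new modulus lcm = 57057.
    Write x = 1540 + 3003·t and substitute into x ≡ 5 (mod 19): 3003·t ≡ 5 − 1540 = -1535 (mod 19).
    Reduce coefficients mod 19: 1·t ≡ 4 (mod 19).
    So t ≡ 4 (mod 19).
    Then x = 1540 + 3003·4 = 13552, valid modulo lcm(3003, 19) = 57057: x ≡ 13552 (mod 57057).
Verify against each original: 13552 mod 11 = 0, 13552 mod 13 = 6, 13552 mod 7 = 0, 13552 mod 3 = 1, 13552 mod 19 = 5.

x ≡ 13552 (mod 57057).


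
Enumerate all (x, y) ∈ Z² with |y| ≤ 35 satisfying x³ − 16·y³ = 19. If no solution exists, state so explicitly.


The equation is x³ - 16y³ = 19. For fixed y, x³ = 16·y³ + 19, so a solution requires the RHS to be a perfect cube.
Strategy: iterate y from -35 to 35, compute RHS = 16·y³ + 19, and check whether it is a (positive or negative) perfect cube.
Check small values of y:
  y = 0: RHS = 19 is not a perfect cube.
  y = 1: RHS = 35 is not a perfect cube.
  y = -1: RHS = 3 is not a perfect cube.
  y = 2: RHS = 147 is not a perfect cube.
  y = -2: RHS = -109 is not a perfect cube.
  y = 3: RHS = 451 is not a perfect cube.
  y = -3: RHS = -413 is not a perfect cube.
Continuing the search up to |y| = 35 finds no solutions either.
No (x, y) in the scanned range satisfies the equation.

No integer solutions with |y| ≤ 35.


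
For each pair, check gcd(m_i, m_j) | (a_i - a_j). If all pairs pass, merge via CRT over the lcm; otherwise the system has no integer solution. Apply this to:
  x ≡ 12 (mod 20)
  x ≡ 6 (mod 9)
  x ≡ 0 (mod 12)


Moduli 20, 9, 12 are not pairwise coprime, so CRT works modulo lcm(m_i) when all pairwise compatibility conditions hold.
Pairwise compatibility: gcd(m_i, m_j) must divide a_i - a_j for every pair.
Merge one congruence at a time:
  Start: x ≡ 12 (mod 20).
  Combine with x ≡ 6 (mod 9): gcd(20, 9) = 1; 6 - 12 = -6, which IS divisible by 1, so compatible.
    Write x = 12 + 20·t and substitute into x ≡ 6 (mod 9): 20·t ≡ 6 − 12 = -6 (mod 9).
    Reduce coefficients mod 9: 2·t ≡ 3 (mod 9).
    The inverse of 2 mod 9 is 5 (since 2·5 = 10 = 1·9 + 1), so t ≡ 5·3 = 15 ≡ 6 (mod 9).
    Then x = 12 + 20·6 = 132, valid modulo lcm(20, 9) = 180: x ≡ 132 (mod 180).
  Combine with x ≡ 0 (mod 12): gcd(180, 12) = 12; 0 - 132 = -132, which IS divisible by 12, so compatible.
    Write x = 132 + 180·t and substitute into x ≡ 0 (mod 12): 180·t ≡ 0 − 132 = -132 (mod 12).
    Divide the congruence (and modulus) by g = 12: 15·t ≡ -11 (mod 1).
    Modulo 1 every t works; take t = 0.
    Then x = 132 + 180·0 = 132, valid modulo lcm(180, 12) = 180: x ≡ 132 (mod 180).
Verify: 132 mod 20 = 12, 132 mod 9 = 6, 132 mod 12 = 0.

x ≡ 132 (mod 180).


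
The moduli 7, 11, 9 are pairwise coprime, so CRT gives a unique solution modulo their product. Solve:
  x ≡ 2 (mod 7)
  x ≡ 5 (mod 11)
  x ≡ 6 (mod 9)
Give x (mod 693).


Moduli 7, 11, 9 are pairwise coprime; by CRT there is a unique solution modulo M = 7 · 11 · 9 = 693.
Solve pairwise, accumulating the modulus:
  Start with x ≡ 2 (mod 7).
  Combine with x ≡ 5 (mod 11): since gcd(7, 11) = 1, we get a unique residue mod 77.
    Write x = 2 + 7·t and substitute into x ≡ 5 (mod 11): 7·t ≡ 5 − 2 = 3 (mod 11).
    The inverse of 7 mod 11 is 8 (since 7·8 = 56 = 5·11 + 1), so t ≡ 8·3 = 24 ≡ 2 (mod 11).
    Then x = 2 + 7·2 = 16, valid modulo lcm(7, 11) = 77: x ≡ 16 (mod 77).
  Combine with x ≡ 6 (mod 9): since gcd(77, 9) = 1, we get a unique residue mod 693.
    Write x = 16 + 77·t and substitute into x ≡ 6 (mod 9): 77·t ≡ 6 − 16 = -10 (mod 9).
    Reduce coefficients mod 9: 5·t ≡ 8 (mod 9).
    The inverse of 5 mod 9 is 2 (since 5·2 = 10 = 1·9 + 1), so t ≡ 2·8 = 16 ≡ 7 (mod 9).
    Then x = 16 + 77·7 = 555, valid modulo lcm(77, 9) = 693: x ≡ 555 (mod 693).
Verify: 555 mod 7 = 2 ✓, 555 mod 11 = 5 ✓, 555 mod 9 = 6 ✓.

x ≡ 555 (mod 693).


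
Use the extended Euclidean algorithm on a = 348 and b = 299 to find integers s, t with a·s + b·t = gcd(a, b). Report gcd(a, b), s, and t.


Euclidean algorithm on (348, 299) — divide until remainder is 0:
  348 = 1 · 299 + 49
  299 = 6 · 49 + 5
  49 = 9 · 5 + 4
  5 = 1 · 4 + 1
  4 = 4 · 1 + 0
gcd(348, 299) = 1.
Track Bezout coefficients alongside the remainders: start with r₀ = 348 = a·1 + b·0 (s = 1, t = 0) and r₁ = 299 = a·0 + b·1 (s = 0, t = 1); each new remainder r_{k+1} = r_{k-1} − q_k·r_k inherits s_{k+1} = s_{k-1} − q_k·s_k, t_{k+1} = t_{k-1} − q_k·t_k, so r_k = a·s_k + b·t_k at every step:
  q = 1: r = 49, s = 1 − 1·0 = 1, t = 0 − 1·1 = -1  (check: 348·1 + 299·(-1) = 49)
  q = 6: r = 5, s = 0 − 6·1 = -6, t = 1 − 6·(-1) = 7  (check: 348·(-6) + 299·7 = 5)
  q = 9: r = 4, s = 1 − 9·(-6) = 55, t = -1 − 9·7 = -64  (check: 348·55 + 299·(-64) = 4)
  q = 1: r = 1, s = -6 − 1·55 = -61, t = 7 − 1·(-64) = 71  (check: 348·(-61) + 299·71 = 1)
The row with r = 1 (the gcd) gives the Bezout coefficients s = -61, t = 71.
Result: 348 · (-61) + 299 · (71) = 1.

gcd(348, 299) = 1; s = -61, t = 71 (check: 348·(-61) + 299·71 = 1).


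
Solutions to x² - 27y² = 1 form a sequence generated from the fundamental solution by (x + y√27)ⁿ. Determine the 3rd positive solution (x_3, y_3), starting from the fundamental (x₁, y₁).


Step 1: Find the fundamental solution (x₁, y₁) of x² - 27y² = 1.
  Expand √27 as a continued fraction. a₀ = ⌊√27⌋ = 5; iterate m_{k+1} = d_k·a_k − m_k, d_{k+1} = (27 − m_{k+1}²)/d_k, a_{k+1} = ⌊(a₀ + m_{k+1})/d_{k+1}⌋ (starting m₀ = 0, d₀ = 1), with convergents p_k = a_k·p_{k-1} + p_{k-2}, q_k = a_k·q_{k-1} + q_{k-2} (p₋₁ = 1, q₋₁ = 0):
  k = 0: a₀ = 5; p₀/q₀ = 5/1; p₀² − 27·q₀² = 25 − 27 = -2.
  k = 1: m = 5, d = 2, a = ⌊(5 + 5)/2⌋ = 5; p/q = (5·5 + 1)/(5·1 + 0) = 26/5; p² − 27·q² = 676 − 675 = 1.
  The first convergent with p² − 27·q² = 1 gives the fundamental solution (x₁, y₁) = (26, 5).
Step 2: Apply the recurrence (x_{n+1}, y_{n+1}) = (x₁x_n + 27y₁y_n, x₁y_n + y₁x_n) repeatedly.
  From (x_1, y_1) = (26, 5): x_2 = 26·26 + 27·5·5 = 1351; y_2 = 26·5 + 5·26 = 260.
  From (x_2, y_2) = (1351, 260): x_3 = 26·1351 + 27·5·260 = 70226; y_3 = 26·260 + 5·1351 = 13515.
Step 3: Verify x_3² - 27·y_3² = 4931691076 - 4931691075 = 1 (should be 1). ✓

(x_1, y_1) = (26, 5); (x_3, y_3) = (70226, 13515).


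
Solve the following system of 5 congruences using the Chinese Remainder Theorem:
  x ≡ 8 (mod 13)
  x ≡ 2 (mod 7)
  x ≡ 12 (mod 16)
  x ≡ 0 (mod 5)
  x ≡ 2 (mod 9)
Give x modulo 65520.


Product of moduli M = 13 · 7 · 16 · 5 · 9 = 65520.
Merge one congruence at a time:
  Start: x ≡ 8 (mod 13).
  Combine with x ≡ 2 (mod 7); new modulus lcm = 91.
    Write x = 8 + 13·t and substitute into x ≡ 2 (mod 7): 13·t ≡ 2 − 8 = -6 (mod 7).
    Reduce coefficients mod 7: 6·t ≡ 1 (mod 7).
    The inverse of 6 mod 7 is 6 (since 6·6 = 36 = 5·7 + 1), so t ≡ 6·1 = 6 ≡ 6 (mod 7).
    Then x = 8 + 13·6 = 86, valid modulo lcm(13, 7) = 91: x ≡ 86 (mod 91).
  Combine with x ≡ 12 (mod 16); new modulus lcm = 1456.
    Write x = 86 + 91·t and substitute into x ≡ 12 (mod 16): 91·t ≡ 12 − 86 = -74 (mod 16).
    Reduce coefficients mod 16: 11·t ≡ 6 (mod 16).
    The inverse of 11 mod 16 is 3 (since 11·3 = 33 = 2·16 + 1), so t ≡ 3·6 = 18 ≡ 2 (mod 16).
    Then x = 86 + 91·2 = 268, valid modulo lcm(91, 16) = 1456: x ≡ 268 (mod 1456).
  Combine with x ≡ 0 (mod 5); new modulus lcm = 7280.
    Write x = 268 + 1456·t and substitute into x ≡ 0 (mod 5): 1456·t ≡ 0 − 268 = -268 (mod 5).
    Reduce coefficients mod 5: 1·t ≡ 2 (mod 5).
    So t ≡ 2 (mod 5).
    Then x = 268 + 1456·2 = 3180, valid modulo lcm(1456, 5) = 7280: x ≡ 3180 (mod 7280).
  Combine with x ≡ 2 (mod 9); new modulus lcm = 65520.
    Write x = 3180 + 7280·t and substitute into x ≡ 2 (mod 9): 7280·t ≡ 2 − 3180 = -3178 (mod 9).
    Reduce coefficients mod 9: 8·t ≡ 8 (mod 9).
    The inverse of 8 mod 9 is 8 (since 8·8 = 64 = 7·9 + 1), so t ≡ 8·8 = 64 ≡ 1 (mod 9).
    Then x = 3180 + 7280·1 = 10460, valid modulo lcm(7280, 9) = 65520: x ≡ 10460 (mod 65520).
Verify against each original: 10460 mod 13 = 8, 10460 mod 7 = 2, 10460 mod 16 = 12, 10460 mod 5 = 0, 10460 mod 9 = 2.

x ≡ 10460 (mod 65520).


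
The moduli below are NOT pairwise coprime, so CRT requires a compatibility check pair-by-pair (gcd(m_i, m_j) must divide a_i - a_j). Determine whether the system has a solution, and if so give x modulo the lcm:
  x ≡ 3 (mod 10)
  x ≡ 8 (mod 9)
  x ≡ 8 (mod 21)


Moduli 10, 9, 21 are not pairwise coprime, so CRT works modulo lcm(m_i) when all pairwise compatibility conditions hold.
Pairwise compatibility: gcd(m_i, m_j) must divide a_i - a_j for every pair.
Merge one congruence at a time:
  Start: x ≡ 3 (mod 10).
  Combine with x ≡ 8 (mod 9): gcd(10, 9) = 1; 8 - 3 = 5, which IS divisible by 1, so compatible.
    Write x = 3 + 10·t and substitute into x ≡ 8 (mod 9): 10·t ≡ 8 − 3 = 5 (mod 9).
    Reduce coefficients mod 9: 1·t ≡ 5 (mod 9).
    So t ≡ 5 (mod 9).
    Then x = 3 + 10·5 = 53, valid modulo lcm(10, 9) = 90: x ≡ 53 (mod 90).
  Combine with x ≡ 8 (mod 21): gcd(90, 21) = 3; 8 - 53 = -45, which IS divisible by 3, so compatible.
    Write x = 53 + 90·t and substitute into x ≡ 8 (mod 21): 90·t ≡ 8 − 53 = -45 (mod 21).
    Divide the congruence (and modulus) by g = 3: 30·t ≡ -15 (mod 7).
    Reduce coefficients mod 7: 2·t ≡ 6 (mod 7).
    The inverse of 2 mod 7 is 4 (since 2·4 = 8 = 1·7 + 1), so t ≡ 4·6 = 24 ≡ 3 (mod 7).
    Then x = 53 + 90·3 = 323, valid modulo lcm(90, 21) = 630: x ≡ 323 (mod 630).
Verify: 323 mod 10 = 3, 323 mod 9 = 8, 323 mod 21 = 8.

x ≡ 323 (mod 630).


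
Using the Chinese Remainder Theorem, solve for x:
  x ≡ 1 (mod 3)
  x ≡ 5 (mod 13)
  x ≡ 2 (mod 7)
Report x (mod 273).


Moduli 3, 13, 7 are pairwise coprime; by CRT there is a unique solution modulo M = 3 · 13 · 7 = 273.
Solve pairwise, accumulating the modulus:
  Start with x ≡ 1 (mod 3).
  Combine with x ≡ 5 (mod 13): since gcd(3, 13) = 1, we get a unique residue mod 39.
    Write x = 1 + 3·t and substitute into x ≡ 5 (mod 13): 3·t ≡ 5 − 1 = 4 (mod 13).
    The inverse of 3 mod 13 is 9 (since 3·9 = 27 = 2·13 + 1), so t ≡ 9·4 = 36 ≡ 10 (mod 13).
    Then x = 1 + 3·10 = 31, valid modulo lcm(3, 13) = 39: x ≡ 31 (mod 39).
  Combine with x ≡ 2 (mod 7): since gcd(39, 7) = 1, we get a unique residue mod 273.
    Write x = 31 + 39·t and substitute into x ≡ 2 (mod 7): 39·t ≡ 2 − 31 = -29 (mod 7).
    Reduce coefficients mod 7: 4·t ≡ 6 (mod 7).
    The inverse of 4 mod 7 is 2 (since 4·2 = 8 = 1·7 + 1), so t ≡ 2·6 = 12 ≡ 5 (mod 7).
    Then x = 31 + 39·5 = 226, valid modulo lcm(39, 7) = 273: x ≡ 226 (mod 273).
Verify: 226 mod 3 = 1 ✓, 226 mod 13 = 5 ✓, 226 mod 7 = 2 ✓.

x ≡ 226 (mod 273).


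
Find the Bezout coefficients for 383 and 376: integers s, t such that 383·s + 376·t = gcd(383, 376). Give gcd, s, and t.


Euclidean algorithm on (383, 376) — divide until remainder is 0:
  383 = 1 · 376 + 7
  376 = 53 · 7 + 5
  7 = 1 · 5 + 2
  5 = 2 · 2 + 1
  2 = 2 · 1 + 0
gcd(383, 376) = 1.
Track Bezout coefficients alongside the remainders: start with r₀ = 383 = a·1 + b·0 (s = 1, t = 0) and r₁ = 376 = a·0 + b·1 (s = 0, t = 1); each new remainder r_{k+1} = r_{k-1} − q_k·r_k inherits s_{k+1} = s_{k-1} − q_k·s_k, t_{k+1} = t_{k-1} − q_k·t_k, so r_k = a·s_k + b·t_k at every step:
  q = 1: r = 7, s = 1 − 1·0 = 1, t = 0 − 1·1 = -1  (check: 383·1 + 376·(-1) = 7)
  q = 53: r = 5, s = 0 − 53·1 = -53, t = 1 − 53·(-1) = 54  (check: 383·(-53) + 376·54 = 5)
  q = 1: r = 2, s = 1 − 1·(-53) = 54, t = -1 − 1·54 = -55  (check: 383·54 + 376·(-55) = 2)
  q = 2: r = 1, s = -53 − 2·54 = -161, t = 54 − 2·(-55) = 164  (check: 383·(-161) + 376·164 = 1)
The row with r = 1 (the gcd) gives the Bezout coefficients s = -161, t = 164.
Result: 383 · (-161) + 376 · (164) = 1.

gcd(383, 376) = 1; s = -161, t = 164 (check: 383·(-161) + 376·164 = 1).


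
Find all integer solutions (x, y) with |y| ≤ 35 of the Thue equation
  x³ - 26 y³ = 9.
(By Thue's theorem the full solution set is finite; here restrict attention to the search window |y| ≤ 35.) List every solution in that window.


The equation is x³ - 26y³ = 9. For fixed y, x³ = 26·y³ + 9, so a solution requires the RHS to be a perfect cube.
Strategy: iterate y from -35 to 35, compute RHS = 26·y³ + 9, and check whether it is a (positive or negative) perfect cube.
Check small values of y:
  y = 0: RHS = 9 is not a perfect cube.
  y = 1: RHS = 35 is not a perfect cube.
  y = -1: RHS = -17 is not a perfect cube.
  y = 2: RHS = 217 is not a perfect cube.
  y = -2: RHS = -199 is not a perfect cube.
  y = 3: RHS = 711 is not a perfect cube.
  y = -3: RHS = -693 is not a perfect cube.
Continuing the search up to |y| = 35 finds no solutions either.
No (x, y) in the scanned range satisfies the equation.

No integer solutions with |y| ≤ 35.


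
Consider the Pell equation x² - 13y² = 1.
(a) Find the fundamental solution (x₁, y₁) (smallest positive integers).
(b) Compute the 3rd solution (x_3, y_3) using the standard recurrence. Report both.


Step 1: Find the fundamental solution (x₁, y₁) of x² - 13y² = 1.
  Expand √13 as a continued fraction. a₀ = ⌊√13⌋ = 3; iterate m_{k+1} = d_k·a_k − m_k, d_{k+1} = (13 − m_{k+1}²)/d_k, a_{k+1} = ⌊(a₀ + m_{k+1})/d_{k+1}⌋ (starting m₀ = 0, d₀ = 1), with convergents p_k = a_k·p_{k-1} + p_{k-2}, q_k = a_k·q_{k-1} + q_{k-2} (p₋₁ = 1, q₋₁ = 0):
  k = 0: a₀ = 3; p₀/q₀ = 3/1; p₀² − 13·q₀² = 9 − 13 = -4.
  k = 1: m = 3, d = 4, a = ⌊(3 + 3)/4⌋ = 1; p/q = (1·3 + 1)/(1·1 + 0) = 4/1; p² − 13·q² = 16 − 13 = 3.
  k = 2: m = 1, d = 3, a = ⌊(3 + 1)/3⌋ = 1; p/q = (1·4 + 3)/(1·1 + 1) = 7/2; p² − 13·q² = 49 − 52 = -3.
  k = 3: m = 2, d = 3, a = ⌊(3 + 2)/3⌋ = 1; p/q = (1·7 + 4)/(1·2 + 1) = 11/3; p² − 13·q² = 121 − 117 = 4.
  k = 4: m = 1, d = 4, a = ⌊(3 + 1)/4⌋ = 1; p/q = (1·11 + 7)/(1·3 + 2) = 18/5; p² − 13·q² = 324 − 325 = -1.
  k = 5: m = 3, d = 1, a = ⌊(3 + 3)/1⌋ = 6; p/q = (6·18 + 11)/(6·5 + 3) = 119/33; p² − 13·q² = 14161 − 14157 = 4.
  k = 6: m = 3, d = 4, a = ⌊(3 + 3)/4⌋ = 1; p/q = (1·119 + 18)/(1·33 + 5) = 137/38; p² − 13·q² = 18769 − 18772 = -3.
  k = 7: m = 1, d = 3, a = ⌊(3 + 1)/3⌋ = 1; p/q = (1·137 + 119)/(1·38 + 33) = 256/71; p² − 13·q² = 65536 − 65533 = 3.
  k = 8: m = 2, d = 3, a = ⌊(3 + 2)/3⌋ = 1; p/q = (1·256 + 137)/(1·71 + 38) = 393/109; p² − 13·q² = 154449 − 154453 = -4.
  k = 9: m = 1, d = 4, a = ⌊(3 + 1)/4⌋ = 1; p/q = (1·393 + 256)/(1·109 + 71) = 649/180; p² − 13·q² = 421201 − 421200 = 1.
  The first convergent with p² − 13·q² = 1 gives the fundamental solution (x₁, y₁) = (649, 180).
Step 2: Apply the recurrence (x_{n+1}, y_{n+1}) = (x₁x_n + 13y₁y_n, x₁y_n + y₁x_n) repeatedly.
  From (x_1, y_1) = (649, 180): x_2 = 649·649 + 13·180·180 = 842401; y_2 = 649·180 + 180·649 = 233640.
  From (x_2, y_2) = (842401, 233640): x_3 = 649·842401 + 13·180·233640 = 1093435849; y_3 = 649·233640 + 180·842401 = 303264540.
Step 3: Verify x_3² - 13·y_3² = 1195601955878350801 - 1195601955878350800 = 1 (should be 1). ✓

(x_1, y_1) = (649, 180); (x_3, y_3) = (1093435849, 303264540).


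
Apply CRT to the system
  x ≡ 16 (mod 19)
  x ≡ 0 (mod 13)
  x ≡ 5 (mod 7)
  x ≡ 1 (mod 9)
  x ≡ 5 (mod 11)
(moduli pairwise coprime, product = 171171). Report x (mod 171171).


Product of moduli M = 19 · 13 · 7 · 9 · 11 = 171171.
Merge one congruence at a time:
  Start: x ≡ 16 (mod 19).
  Combine with x ≡ 0 (mod 13); new modulus lcm = 247.
    Write x = 16 + 19·t and substitute into x ≡ 0 (mod 13): 19·t ≡ 0 − 16 = -16 (mod 13).
    Reduce coefficients mod 13: 6·t ≡ 10 (mod 13).
    The inverse of 6 mod 13 is 11 (since 6·11 = 66 = 5·13 + 1), so t ≡ 11·10 = 110 ≡ 6 (mod 13).
    Then x = 16 + 19·6 = 130, valid modulo lcm(19, 13) = 247: x ≡ 130 (mod 247).
  Combine with x ≡ 5 (mod 7); new modulus lcm = 1729.
    Write x = 130 + 247·t and substitute into x ≡ 5 (mod 7): 247·t ≡ 5 − 130 = -125 (mod 7).
    Reduce coefficients mod 7: 2·t ≡ 1 (mod 7).
    The inverse of 2 mod 7 is 4 (since 2·4 = 8 = 1·7 + 1), so t ≡ 4·1 = 4 ≡ 4 (mod 7).
    Then x = 130 + 247·4 = 1118, valid modulo lcm(247, 7) = 1729: x ≡ 1118 (mod 1729).
  Combine with x ≡ 1 (mod 9); new modulus lcm = 15561.
    Write x = 1118 + 1729·t and substitute into x ≡ 1 (mod 9): 1729·t ≡ 1 − 1118 = -1117 (mod 9).
    Reduce coefficients mod 9: 1·t ≡ 8 (mod 9).
    So t ≡ 8 (mod 9).
    Then x = 1118 + 1729·8 = 14950, valid modulo lcm(1729, 9) = 15561: x ≡ 14950 (mod 15561).
  Combine with x ≡ 5 (mod 11); new modulus lcm = 171171.
    Write x = 14950 + 15561·t and substitute into x ≡ 5 (mod 11): 15561·t ≡ 5 − 14950 = -14945 (mod 11).
    Reduce coefficients mod 11: 7·t ≡ 4 (mod 11).
    The inverse of 7 mod 11 is 8 (since 7·8 = 56 = 5·11 + 1), so t ≡ 8·4 = 32 ≡ 10 (mod 11).
    Then x = 14950 + 15561·10 = 170560, valid modulo lcm(15561, 11) = 171171: x ≡ 170560 (mod 171171).
Verify against each original: 170560 mod 19 = 16, 170560 mod 13 = 0, 170560 mod 7 = 5, 170560 mod 9 = 1, 170560 mod 11 = 5.

x ≡ 170560 (mod 171171).


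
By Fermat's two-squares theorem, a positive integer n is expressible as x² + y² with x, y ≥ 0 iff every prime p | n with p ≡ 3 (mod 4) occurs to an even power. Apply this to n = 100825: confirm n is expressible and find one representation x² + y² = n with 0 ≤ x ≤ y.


Step 1: Factor n = 100825 = 5^2 · 37 · 109.
Step 2: Check the mod-4 condition on each prime factor: 5 ≡ 1 (mod 4), exponent 2; 37 ≡ 1 (mod 4), exponent 1; 109 ≡ 1 (mod 4), exponent 1.
All primes ≡ 3 (mod 4) appear to even exponent (or don't appear), so by the two-squares theorem n IS expressible as a sum of two squares.
Step 3: Build a representation. Group n = k² · m with k = 5 and m = 37 · 109 = 4033 (a product of primes ≡ 1 (mod 4)); a representation of m scales to one of n via (k·x)² + (k·y)² = k²(x² + y²). Each prime p ≡ 1 (mod 4) is itself a sum of two squares; find a² by testing p − a² for a perfect square:
  37: 37 − 1² = 36 = 6² ⇒ 37 = 1² + 6².
  109: 109 − 1² = 108, 109 − 2² = 105, 109 − 3² = 100 = 10² ⇒ 109 = 3² + 10².
  Combine using the Brahmagupta–Fibonacci identity (a² + b²)(c² + d²) = (ac − bd)² + (ad + bc)² = (ac + bd)² + (ad − bc)²:
  37 · 109 = 4033: from (1² + 6²)(3² + 10²), take (1·3 − 6·10, 1·10 + 6·3) = (3 − 60, 10 + 18) = (-57, 28); dropping signs (only squares matter) gives (57, 28); check 57² + 28² = 3249 + 784 = 4033 ✓.
  Scale by k = 5: (5·57, 5·28) = (285, 140).
Step 4: Order so x ≤ y and verify: 140² + 285² = 19600 + 81225 = 100825 = n. ✓

n = 100825 = 140² + 285² (one valid representation with x ≤ y).


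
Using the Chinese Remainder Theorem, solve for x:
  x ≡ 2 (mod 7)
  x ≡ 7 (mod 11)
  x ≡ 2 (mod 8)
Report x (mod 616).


Moduli 7, 11, 8 are pairwise coprime; by CRT there is a unique solution modulo M = 7 · 11 · 8 = 616.
Solve pairwise, accumulating the modulus:
  Start with x ≡ 2 (mod 7).
  Combine with x ≡ 7 (mod 11): since gcd(7, 11) = 1, we get a unique residue mod 77.
    Write x = 2 + 7·t and substitute into x ≡ 7 (mod 11): 7·t ≡ 7 − 2 = 5 (mod 11).
    The inverse of 7 mod 11 is 8 (since 7·8 = 56 = 5·11 + 1), so t ≡ 8·5 = 40 ≡ 7 (mod 11).
    Then x = 2 + 7·7 = 51, valid modulo lcm(7, 11) = 77: x ≡ 51 (mod 77).
  Combine with x ≡ 2 (mod 8): since gcd(77, 8) = 1, we get a unique residue mod 616.
    Write x = 51 + 77·t and substitute into x ≡ 2 (mod 8): 77·t ≡ 2 − 51 = -49 (mod 8).
    Reduce coefficients mod 8: 5·t ≡ 7 (mod 8).
    The inverse of 5 mod 8 is 5 (since 5·5 = 25 = 3·8 + 1), so t ≡ 5·7 = 35 ≡ 3 (mod 8).
    Then x = 51 + 77·3 = 282, valid modulo lcm(77, 8) = 616: x ≡ 282 (mod 616).
Verify: 282 mod 7 = 2 ✓, 282 mod 11 = 7 ✓, 282 mod 8 = 2 ✓.

x ≡ 282 (mod 616).


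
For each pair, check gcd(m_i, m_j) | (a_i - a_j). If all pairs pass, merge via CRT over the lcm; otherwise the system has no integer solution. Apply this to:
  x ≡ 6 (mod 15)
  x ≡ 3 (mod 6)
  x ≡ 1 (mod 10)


Moduli 15, 6, 10 are not pairwise coprime, so CRT works modulo lcm(m_i) when all pairwise compatibility conditions hold.
Pairwise compatibility: gcd(m_i, m_j) must divide a_i - a_j for every pair.
Merge one congruence at a time:
  Start: x ≡ 6 (mod 15).
  Combine with x ≡ 3 (mod 6): gcd(15, 6) = 3; 3 - 6 = -3, which IS divisible by 3, so compatible.
    Write x = 6 + 15·t and substitute into x ≡ 3 (mod 6): 15·t ≡ 3 − 6 = -3 (mod 6).
    Divide the congruence (and modulus) by g = 3: 5·t ≡ -1 (mod 2).
    Reduce coefficients mod 2: 1·t ≡ 1 (mod 2).
    So t ≡ 1 (mod 2).
    Then x = 6 + 15·1 = 21, valid modulo lcm(15, 6) = 30: x ≡ 21 (mod 30).
  Combine with x ≡ 1 (mod 10): gcd(30, 10) = 10; 1 - 21 = -20, which IS divisible by 10, so compatible.
    Write x = 21 + 30·t and substitute into x ≡ 1 (mod 10): 30·t ≡ 1 − 21 = -20 (mod 10).
    Divide the congruence (and modulus) by g = 10: 3·t ≡ -2 (mod 1).
    Modulo 1 every t works; take t = 0.
    Then x = 21 + 30·0 = 21, valid modulo lcm(30, 10) = 30: x ≡ 21 (mod 30).
Verify: 21 mod 15 = 6, 21 mod 6 = 3, 21 mod 10 = 1.

x ≡ 21 (mod 30).


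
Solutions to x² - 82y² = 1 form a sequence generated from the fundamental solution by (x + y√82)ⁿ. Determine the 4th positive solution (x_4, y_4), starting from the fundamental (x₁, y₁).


Step 1: Find the fundamental solution (x₁, y₁) of x² - 82y² = 1.
  Expand √82 as a continued fraction. a₀ = ⌊√82⌋ = 9; iterate m_{k+1} = d_k·a_k − m_k, d_{k+1} = (82 − m_{k+1}²)/d_k, a_{k+1} = ⌊(a₀ + m_{k+1})/d_{k+1}⌋ (starting m₀ = 0, d₀ = 1), with convergents p_k = a_k·p_{k-1} + p_{k-2}, q_k = a_k·q_{k-1} + q_{k-2} (p₋₁ = 1, q₋₁ = 0):
  k = 0: a₀ = 9; p₀/q₀ = 9/1; p₀² − 82·q₀² = 81 − 82 = -1.
  k = 1: m = 9, d = 1, a = ⌊(9 + 9)/1⌋ = 18; p/q = (18·9 + 1)/(18·1 + 0) = 163/18; p² − 82·q² = 26569 − 26568 = 1.
  The first convergent with p² − 82·q² = 1 gives the fundamental solution (x₁, y₁) = (163, 18).
Step 2: Apply the recurrence (x_{n+1}, y_{n+1}) = (x₁x_n + 82y₁y_n, x₁y_n + y₁x_n) repeatedly.
  From (x_1, y_1) = (163, 18): x_2 = 163·163 + 82·18·18 = 53137; y_2 = 163·18 + 18·163 = 5868.
  From (x_2, y_2) = (53137, 5868): x_3 = 163·53137 + 82·18·5868 = 17322499; y_3 = 163·5868 + 18·53137 = 1912950.
  From (x_3, y_3) = (17322499, 1912950): x_4 = 163·17322499 + 82·18·1912950 = 5647081537; y_4 = 163·1912950 + 18·17322499 = 623615832.
Step 3: Verify x_4² - 82·y_4² = 31889529885526282369 - 31889529885526282368 = 1 (should be 1). ✓

(x_1, y_1) = (163, 18); (x_4, y_4) = (5647081537, 623615832).


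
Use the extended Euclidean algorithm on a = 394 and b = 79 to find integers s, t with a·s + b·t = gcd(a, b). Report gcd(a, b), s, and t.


Euclidean algorithm on (394, 79) — divide until remainder is 0:
  394 = 4 · 79 + 78
  79 = 1 · 78 + 1
  78 = 78 · 1 + 0
gcd(394, 79) = 1.
Track Bezout coefficients alongside the remainders: start with r₀ = 394 = a·1 + b·0 (s = 1, t = 0) and r₁ = 79 = a·0 + b·1 (s = 0, t = 1); each new remainder r_{k+1} = r_{k-1} − q_k·r_k inherits s_{k+1} = s_{k-1} − q_k·s_k, t_{k+1} = t_{k-1} − q_k·t_k, so r_k = a·s_k + b·t_k at every step:
  q = 4: r = 78, s = 1 − 4·0 = 1, t = 0 − 4·1 = -4  (check: 394·1 + 79·(-4) = 78)
  q = 1: r = 1, s = 0 − 1·1 = -1, t = 1 − 1·(-4) = 5  (check: 394·(-1) + 79·5 = 1)
The row with r = 1 (the gcd) gives the Bezout coefficients s = -1, t = 5.
Result: 394 · (-1) + 79 · (5) = 1.

gcd(394, 79) = 1; s = -1, t = 5 (check: 394·(-1) + 79·5 = 1).


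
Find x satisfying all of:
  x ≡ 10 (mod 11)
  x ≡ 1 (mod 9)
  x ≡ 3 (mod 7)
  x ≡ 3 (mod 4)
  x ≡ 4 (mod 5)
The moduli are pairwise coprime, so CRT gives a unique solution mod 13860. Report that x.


Product of moduli M = 11 · 9 · 7 · 4 · 5 = 13860.
Merge one congruence at a time:
  Start: x ≡ 10 (mod 11).
  Combine with x ≡ 1 (mod 9); new modulus lcm = 99.
    Write x = 10 + 11·t and substitute into x ≡ 1 (mod 9): 11·t ≡ 1 − 10 = -9 (mod 9).
    Reduce coefficients mod 9: 2·t ≡ 0 (mod 9).
    The inverse of 2 mod 9 is 5 (since 2·5 = 10 = 1·9 + 1), so t ≡ 5·0 = 0 ≡ 0 (mod 9).
    Then x = 10 + 11·0 = 10, valid modulo lcm(11, 9) = 99: x ≡ 10 (mod 99).
  Combine with x ≡ 3 (mod 7); new modulus lcm = 693.
    Write x = 10 + 99·t and substitute into x ≡ 3 (mod 7): 99·t ≡ 3 − 10 = -7 (mod 7).
    Reduce coefficients mod 7: 1·t ≡ 0 (mod 7).
    So t ≡ 0 (mod 7).
    Then x = 10 + 99·0 = 10, valid modulo lcm(99, 7) = 693: x ≡ 10 (mod 693).
  Combine with x ≡ 3 (mod 4); new modulus lcm = 2772.
    Write x = 10 + 693·t and substitute into x ≡ 3 (mod 4): 693·t ≡ 3 − 10 = -7 (mod 4).
    Reduce coefficients mod 4: 1·t ≡ 1 (mod 4).
    So t ≡ 1 (mod 4).
    Then x = 10 + 693·1 = 703, valid modulo lcm(693, 4) = 2772: x ≡ 703 (mod 2772).
  Combine with x ≡ 4 (mod 5); new modulus lcm = 13860.
    Write x = 703 + 2772·t and substitute into x ≡ 4 (mod 5): 2772·t ≡ 4 − 703 = -699 (mod 5).
    Reduce coefficients mod 5: 2·t ≡ 1 (mod 5).
    The inverse of 2 mod 5 is 3 (since 2·3 = 6 = 1·5 + 1), so t ≡ 3·1 = 3 ≡ 3 (mod 5).
    Then x = 703 + 2772·3 = 9019, valid modulo lcm(2772, 5) = 13860: x ≡ 9019 (mod 13860).
Verify against each original: 9019 mod 11 = 10, 9019 mod 9 = 1, 9019 mod 7 = 3, 9019 mod 4 = 3, 9019 mod 5 = 4.

x ≡ 9019 (mod 13860).


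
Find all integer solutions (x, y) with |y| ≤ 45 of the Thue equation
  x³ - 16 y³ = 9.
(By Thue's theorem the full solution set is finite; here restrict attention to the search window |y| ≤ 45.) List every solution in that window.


The equation is x³ - 16y³ = 9. For fixed y, x³ = 16·y³ + 9, so a solution requires the RHS to be a perfect cube.
Strategy: iterate y from -45 to 45, compute RHS = 16·y³ + 9, and check whether it is a (positive or negative) perfect cube.
Check small values of y:
  y = 0: RHS = 9 is not a perfect cube.
  y = 1: RHS = 25 is not a perfect cube.
  y = -1: RHS = -7 is not a perfect cube.
  y = 2: RHS = 137 is not a perfect cube.
  y = -2: RHS = -119 is not a perfect cube.
  y = 3: RHS = 441 is not a perfect cube.
  y = -3: RHS = -423 is not a perfect cube.
Continuing the search up to |y| = 45 finds no solutions either.
No (x, y) in the scanned range satisfies the equation.

No integer solutions with |y| ≤ 45.


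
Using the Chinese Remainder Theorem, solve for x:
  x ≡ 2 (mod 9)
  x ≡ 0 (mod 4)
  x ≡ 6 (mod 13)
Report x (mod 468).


Moduli 9, 4, 13 are pairwise coprime; by CRT there is a unique solution modulo M = 9 · 4 · 13 = 468.
Solve pairwise, accumulating the modulus:
  Start with x ≡ 2 (mod 9).
  Combine with x ≡ 0 (mod 4): since gcd(9, 4) = 1, we get a unique residue mod 36.
    Write x = 2 + 9·t and substitute into x ≡ 0 (mod 4): 9·t ≡ 0 − 2 = -2 (mod 4).
    Reduce coefficients mod 4: 1·t ≡ 2 (mod 4).
    So t ≡ 2 (mod 4).
    Then x = 2 + 9·2 = 20, valid modulo lcm(9, 4) = 36: x ≡ 20 (mod 36).
  Combine with x ≡ 6 (mod 13): since gcd(36, 13) = 1, we get a unique residue mod 468.
    Write x = 20 + 36·t and substitute into x ≡ 6 (mod 13): 36·t ≡ 6 − 20 = -14 (mod 13).
    Reduce coefficients mod 13: 10·t ≡ 12 (mod 13).
    The inverse of 10 mod 13 is 4 (since 10·4 = 40 = 3·13 + 1), so t ≡ 4·12 = 48 ≡ 9 (mod 13).
    Then x = 20 + 36·9 = 344, valid modulo lcm(36, 13) = 468: x ≡ 344 (mod 468).
Verify: 344 mod 9 = 2 ✓, 344 mod 4 = 0 ✓, 344 mod 13 = 6 ✓.

x ≡ 344 (mod 468).


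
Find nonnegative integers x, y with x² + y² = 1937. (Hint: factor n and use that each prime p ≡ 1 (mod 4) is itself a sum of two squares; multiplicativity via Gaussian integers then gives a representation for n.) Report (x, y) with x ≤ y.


Step 1: Factor n = 1937 = 13 · 149.
Step 2: Check the mod-4 condition on each prime factor: 13 ≡ 1 (mod 4), exponent 1; 149 ≡ 1 (mod 4), exponent 1.
All primes ≡ 3 (mod 4) appear to even exponent (or don't appear), so by the two-squares theorem n IS expressible as a sum of two squares.
Step 3: Build a representation. Here n = 13 · 149 is a product of primes ≡ 1 (mod 4). Each prime p ≡ 1 (mod 4) is itself a sum of two squares; find a² by testing p − a² for a perfect square:
  13: 13 − 1² = 12, 13 − 2² = 9 = 3² ⇒ 13 = 2² + 3².
  149: 149 − 1² = 148, 149 − 2² = 145, 149 − 3² = 140, 149 − 4² = 133, 149 − 5² = 124, 149 − 6² = 113, 149 − 7² = 100 = 10² ⇒ 149 = 7² + 10².
  Combine using the Brahmagupta–Fibonacci identity (a² + b²)(c² + d²) = (ac − bd)² + (ad + bc)² = (ac + bd)² + (ad − bc)²:
  13 · 149 = 1937: from (2² + 3²)(7² + 10²), take (2·7 − 3·10, 2·10 + 3·7) = (14 − 30, 20 + 21) = (-16, 41); dropping signs (only squares matter) gives (16, 41); check 16² + 41² = 256 + 1681 = 1937 ✓.
Step 4: Order so x ≤ y and verify: 16² + 41² = 256 + 1681 = 1937 = n. ✓

n = 1937 = 16² + 41² (one valid representation with x ≤ y).


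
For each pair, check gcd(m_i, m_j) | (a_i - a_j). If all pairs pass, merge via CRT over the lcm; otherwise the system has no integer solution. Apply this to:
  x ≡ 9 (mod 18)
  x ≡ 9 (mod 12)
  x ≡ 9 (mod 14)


Moduli 18, 12, 14 are not pairwise coprime, so CRT works modulo lcm(m_i) when all pairwise compatibility conditions hold.
Pairwise compatibility: gcd(m_i, m_j) must divide a_i - a_j for every pair.
Merge one congruence at a time:
  Start: x ≡ 9 (mod 18).
  Combine with x ≡ 9 (mod 12): gcd(18, 12) = 6; 9 - 9 = 0, which IS divisible by 6, so compatible.
    Write x = 9 + 18·t and substitute into x ≡ 9 (mod 12): 18·t ≡ 9 − 9 = 0 (mod 12).
    Divide the congruence (and modulus) by g = 6: 3·t ≡ 0 (mod 2).
    Reduce coefficients mod 2: 1·t ≡ 0 (mod 2).
    So t ≡ 0 (mod 2).
    Then x = 9 + 18·0 = 9, valid modulo lcm(18, 12) = 36: x ≡ 9 (mod 36).
  Combine with x ≡ 9 (mod 14): gcd(36, 14) = 2; 9 - 9 = 0, which IS divisible by 2, so compatible.
    Write x = 9 + 36·t and substitute into x ≡ 9 (mod 14): 36·t ≡ 9 − 9 = 0 (mod 14).
    Divide the congruence (and modulus) by g = 2: 18·t ≡ 0 (mod 7).
    Reduce coefficients mod 7: 4·t ≡ 0 (mod 7).
    The inverse of 4 mod 7 is 2 (since 4·2 = 8 = 1·7 + 1), so t ≡ 2·0 = 0 ≡ 0 (mod 7).
    Then x = 9 + 36·0 = 9, valid modulo lcm(36, 14) = 252: x ≡ 9 (mod 252).
Verify: 9 mod 18 = 9, 9 mod 12 = 9, 9 mod 14 = 9.

x ≡ 9 (mod 252).


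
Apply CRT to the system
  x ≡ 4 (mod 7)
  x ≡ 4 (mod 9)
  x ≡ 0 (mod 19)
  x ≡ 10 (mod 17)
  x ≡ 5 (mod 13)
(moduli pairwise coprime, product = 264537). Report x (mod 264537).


Product of moduli M = 7 · 9 · 19 · 17 · 13 = 264537.
Merge one congruence at a time:
  Start: x ≡ 4 (mod 7).
  Combine with x ≡ 4 (mod 9); new modulus lcm = 63.
    Write x = 4 + 7·t and substitute into x ≡ 4 (mod 9): 7·t ≡ 4 − 4 = 0 (mod 9).
    The inverse of 7 mod 9 is 4 (since 7·4 = 28 = 3·9 + 1), so t ≡ 4·0 = 0 ≡ 0 (mod 9).
    Then x = 4 + 7·0 = 4, valid modulo lcm(7, 9) = 63: x ≡ 4 (mod 63).
  Combine with x ≡ 0 (mod 19); new modulus lcm = 1197.
    Write x = 4 + 63·t and substitute into x ≡ 0 (mod 19): 63·t ≡ 0 − 4 = -4 (mod 19).
    Reduce coefficients mod 19: 6·t ≡ 15 (mod 19).
    The inverse of 6 mod 19 is 16 (since 6·16 = 96 = 5·19 + 1), so t ≡ 16·15 = 240 ≡ 12 (mod 19).
    Then x = 4 + 63·12 = 760, valid modulo lcm(63, 19) = 1197: x ≡ 760 (mod 1197).
  Combine with x ≡ 10 (mod 17); new modulus lcm = 20349.
    Write x = 760 + 1197·t and substitute into x ≡ 10 (mod 17): 1197·t ≡ 10 − 760 = -750 (mod 17).
    Reduce coefficients mod 17: 7·t ≡ 15 (mod 17).
    The inverse of 7 mod 17 is 5 (since 7·5 = 35 = 2·17 + 1), so t ≡ 5·15 = 75 ≡ 7 (mod 17).
    Then x = 760 + 1197·7 = 9139, valid modulo lcm(1197, 17) = 20349: x ≡ 9139 (mod 20349).
  Combine with x ≡ 5 (mod 13); new modulus lcm = 264537.
    Write x = 9139 + 20349·t and substitute into x ≡ 5 (mod 13): 20349·t ≡ 5 − 9139 = -9134 (mod 13).
    Reduce coefficients mod 13: 4·t ≡ 5 (mod 13).
    The inverse of 4 mod 13 is 10 (since 4·10 = 40 = 3·13 + 1), so t ≡ 10·5 = 50 ≡ 11 (mod 13).
    Then x = 9139 + 20349·11 = 232978, valid modulo lcm(20349, 13) = 264537: x ≡ 232978 (mod 264537).
Verify against each original: 232978 mod 7 = 4, 232978 mod 9 = 4, 232978 mod 19 = 0, 232978 mod 17 = 10, 232978 mod 13 = 5.

x ≡ 232978 (mod 264537).
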